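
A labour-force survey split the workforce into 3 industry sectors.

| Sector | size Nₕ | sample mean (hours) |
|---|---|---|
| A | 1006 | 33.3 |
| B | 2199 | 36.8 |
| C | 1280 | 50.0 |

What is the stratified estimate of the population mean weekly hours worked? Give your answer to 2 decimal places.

N = 1006 + 2199 + 1280 = 4485.
Overall mean = Σ (Nₕ/N)·x̄ₕ — weight by population share, not a simple average.
Σ Nₕx̄ₕ = 1006·33.3 + 2199·36.8 + 1280·50.0 = 33499.8 + 80923.2 + 64000 = 178423.
Divide by N: 178423 / 4485 = 39.7822... → 39.78.

39.78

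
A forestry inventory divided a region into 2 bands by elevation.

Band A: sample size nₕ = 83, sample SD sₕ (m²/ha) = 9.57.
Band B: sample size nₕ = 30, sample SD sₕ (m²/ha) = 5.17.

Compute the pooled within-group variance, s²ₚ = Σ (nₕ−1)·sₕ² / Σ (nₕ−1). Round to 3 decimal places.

A: (83−1)·9.57² = 82·91.5849 = 7509.9618
B: (30−1)·5.17² = 29·26.7289 = 775.1381
Numerator = 8285.0999; denominator = Σ(nₕ−1) = 111.
s²ₚ = 8285.0999/111 = 74.64054... → 74.641.

74.641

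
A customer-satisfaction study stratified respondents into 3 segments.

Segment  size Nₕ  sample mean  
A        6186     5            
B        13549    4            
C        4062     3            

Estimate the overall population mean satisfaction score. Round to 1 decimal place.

4.1

N = 23797; weights Wₕ = Nₕ/N = (0.2599, 0.5694, 0.1707).
x̄_st = Σ Wₕ·x̄ₕ = 0.2599·5 + 0.5694·4 + 0.1707·3 ≈ 4.089...
→ 4.1.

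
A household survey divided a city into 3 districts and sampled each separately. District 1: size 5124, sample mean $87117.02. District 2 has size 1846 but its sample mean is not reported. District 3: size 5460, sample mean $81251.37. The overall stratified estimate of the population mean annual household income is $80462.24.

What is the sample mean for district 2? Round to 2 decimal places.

59656.31

N = 5124 + 1846 + 5460 = 12430.
Overall total = μ·N = 80462.24·12430 = 1000145643.2.
Subtract the known strata: 5124·87117.02 + 5460·81251.37 = 890020090.68.
Remaining total for district 2: 1000145643.2 − 890020090.68 = 110125552.52.
Divide by its size: 110125552.52 / 1846 = 59656.3123... → 59656.31.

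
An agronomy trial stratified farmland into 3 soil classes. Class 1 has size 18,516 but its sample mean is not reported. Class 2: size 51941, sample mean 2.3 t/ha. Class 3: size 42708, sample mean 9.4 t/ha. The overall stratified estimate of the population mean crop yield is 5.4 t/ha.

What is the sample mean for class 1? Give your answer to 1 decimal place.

4.9

Σ Nₕx̄ₕ = N·μ, so 18516·x̄_1 = 113165·5.4 − (51941·2.3 + 42708·9.4).
= 611091 − 520919.5 = 90171.5.
x̄_1 = 90171.5 / 18516 = 4.870... → 4.9.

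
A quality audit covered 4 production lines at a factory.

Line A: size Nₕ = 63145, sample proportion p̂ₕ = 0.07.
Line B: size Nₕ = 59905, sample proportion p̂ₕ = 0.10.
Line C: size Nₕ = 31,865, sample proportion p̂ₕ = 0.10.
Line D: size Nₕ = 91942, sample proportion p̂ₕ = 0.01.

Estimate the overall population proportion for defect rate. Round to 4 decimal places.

0.0588

N = 63145 + 59905 + 31865 + 91942 = 246857.
Overall proportion = Σ (Nₕ/N)·p̂ₕ.
Σ Nₕp̂ₕ = 4420.15 + 5990.5 + 3186.5 + 919.42 = 14516.57.
14516.57 / 246857 = 0.058806... → 0.0588.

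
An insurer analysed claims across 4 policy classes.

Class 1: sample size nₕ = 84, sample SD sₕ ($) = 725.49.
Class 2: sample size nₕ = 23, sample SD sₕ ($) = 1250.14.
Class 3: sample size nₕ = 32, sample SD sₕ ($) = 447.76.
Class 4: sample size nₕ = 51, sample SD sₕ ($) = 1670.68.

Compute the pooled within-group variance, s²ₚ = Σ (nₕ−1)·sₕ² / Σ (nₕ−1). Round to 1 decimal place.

1203453.3

Degrees of freedom: 83 + 22 + 31 + 50 = 186.
Σ(nₕ−1)sₕ² = 83·526335.7401 + 22·1562850.0196 + 31·200489.0176 + 50·2791171.6624 = 223842309.5251.
s²ₚ = 223842309.5251 / 186 = 1203453.277... → 1203453.3.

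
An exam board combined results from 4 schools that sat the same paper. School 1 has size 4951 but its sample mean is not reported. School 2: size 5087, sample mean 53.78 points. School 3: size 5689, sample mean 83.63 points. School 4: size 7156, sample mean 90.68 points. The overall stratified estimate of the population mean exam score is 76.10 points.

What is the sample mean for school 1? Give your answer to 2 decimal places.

N = 4951 + 5087 + 5689 + 7156 = 22883.
Overall total = μ·N = 76.10·22883 = 1741396.3.
Subtract the known strata: 5087·53.78 + 5689·83.63 + 7156·90.68 = 1398256.01.
Remaining total for school 1: 1741396.3 − 1398256.01 = 343140.29.
Divide by its size: 343140.29 / 4951 = 69.3073... → 69.31.

69.31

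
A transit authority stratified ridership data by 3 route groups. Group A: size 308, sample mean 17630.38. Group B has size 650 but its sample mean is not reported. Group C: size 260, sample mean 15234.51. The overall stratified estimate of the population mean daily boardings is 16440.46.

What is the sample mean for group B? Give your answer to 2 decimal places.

16359.00

Σ Nₕx̄ₕ = N·μ, so 650·x̄_B = 1218·16440.46 − (308·17630.38 + 260·15234.51).
= 20024480.28 − 9391129.64 = 10633350.64.
x̄_B = 10633350.64 / 650 = 16359.0010... → 16359.00.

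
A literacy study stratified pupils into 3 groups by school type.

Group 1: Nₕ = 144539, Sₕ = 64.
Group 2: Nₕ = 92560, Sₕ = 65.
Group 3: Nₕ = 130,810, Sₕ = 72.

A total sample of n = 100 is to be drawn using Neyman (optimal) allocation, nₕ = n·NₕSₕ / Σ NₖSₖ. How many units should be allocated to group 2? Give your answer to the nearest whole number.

Σ NₕSₕ = 144539·64 + 92560·65 + 130810·72 = 24685216.
Share for 2: 6016400/24685216 = 0.24372.
n_2 = 100 × 0.24372 = 24.372... → 24.

24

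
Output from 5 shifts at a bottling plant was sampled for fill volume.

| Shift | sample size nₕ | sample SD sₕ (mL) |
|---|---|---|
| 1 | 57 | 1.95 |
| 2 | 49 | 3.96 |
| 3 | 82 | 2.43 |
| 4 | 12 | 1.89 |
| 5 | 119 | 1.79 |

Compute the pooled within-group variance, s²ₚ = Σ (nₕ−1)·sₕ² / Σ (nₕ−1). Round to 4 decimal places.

5.9278

Degrees of freedom: 56 + 48 + 81 + 11 + 118 = 314.
Σ(nₕ−1)sₕ² = 56·3.8025 + 48·15.6816 + 81·5.9049 + 11·3.5721 + 118·3.2041 = 1861.3306.
s²ₚ = 1861.3306 / 314 = 5.927804... → 5.9278.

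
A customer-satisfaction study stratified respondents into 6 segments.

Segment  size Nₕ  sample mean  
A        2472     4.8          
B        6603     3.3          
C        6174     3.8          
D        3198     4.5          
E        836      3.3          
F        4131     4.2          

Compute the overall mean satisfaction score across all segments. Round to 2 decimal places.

x̄_st = (Σ Nₕx̄ₕ) / (Σ Nₕ) = (2472·4.8 + 6603·3.3 + 6174·3.8 + 3198·4.5 + 836·3.3 + 4131·4.2) / 23414
= 91616.7 / 23414 = 3.9129... → 3.91.

3.91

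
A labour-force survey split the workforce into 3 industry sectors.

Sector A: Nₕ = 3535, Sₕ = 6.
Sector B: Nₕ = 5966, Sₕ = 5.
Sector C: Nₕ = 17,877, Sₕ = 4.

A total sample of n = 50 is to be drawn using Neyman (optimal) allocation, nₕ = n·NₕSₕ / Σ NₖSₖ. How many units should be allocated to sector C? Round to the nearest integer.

29

Σ NₕSₕ = 3535·6 + 5966·5 + 17877·4 = 122548.
Share for C: 71508/122548 = 0.58351.
n_C = 50 × 0.58351 = 29.176... → 29.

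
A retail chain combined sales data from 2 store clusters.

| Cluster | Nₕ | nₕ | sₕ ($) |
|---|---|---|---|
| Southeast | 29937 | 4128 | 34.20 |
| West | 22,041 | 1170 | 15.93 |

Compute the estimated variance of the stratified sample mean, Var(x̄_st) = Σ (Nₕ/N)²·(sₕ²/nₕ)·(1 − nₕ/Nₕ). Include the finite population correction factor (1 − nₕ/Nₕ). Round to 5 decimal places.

0.11796

N = 51978. Term for each stratum: Wₕ²sₕ²/nₕ·(1−nₕ/Nₕ).
Var(x̄_st) = 0.08103131 + 0.03693015 = 0.11796146 → 0.11796.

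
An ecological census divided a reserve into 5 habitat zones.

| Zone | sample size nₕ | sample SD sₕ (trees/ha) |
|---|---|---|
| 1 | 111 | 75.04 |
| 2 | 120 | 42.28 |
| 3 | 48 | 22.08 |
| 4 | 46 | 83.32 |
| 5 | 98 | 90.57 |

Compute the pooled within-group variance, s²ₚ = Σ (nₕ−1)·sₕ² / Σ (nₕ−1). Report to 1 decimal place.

1: (111−1)·75.04² = 110·5631.0016 = 619410.176
2: (120−1)·42.28² = 119·1787.5984 = 212724.2096
3: (48−1)·22.08² = 47·487.5264 = 22913.7408
4: (46−1)·83.32² = 45·6942.2224 = 312400.008
5: (98−1)·90.57² = 97·8202.9249 = 795683.7153
Numerator = 1963131.8497; denominator = Σ(nₕ−1) = 418.
s²ₚ = 1963131.8497/418 = 4696.488... → 4696.5.

4696.5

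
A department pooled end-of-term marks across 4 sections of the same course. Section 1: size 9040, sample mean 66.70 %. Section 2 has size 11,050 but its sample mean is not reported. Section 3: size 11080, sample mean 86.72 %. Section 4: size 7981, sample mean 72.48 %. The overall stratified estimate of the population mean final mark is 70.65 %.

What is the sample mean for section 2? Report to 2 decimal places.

56.45

Σ Nₕx̄ₕ = N·μ, so 11050·x̄_2 = 39151·70.65 − (9040·66.70 + 11080·86.72 + 7981·72.48).
= 2766018.15 − 2142288.48 = 623729.67.
x̄_2 = 623729.67 / 11050 = 56.4461... → 56.45.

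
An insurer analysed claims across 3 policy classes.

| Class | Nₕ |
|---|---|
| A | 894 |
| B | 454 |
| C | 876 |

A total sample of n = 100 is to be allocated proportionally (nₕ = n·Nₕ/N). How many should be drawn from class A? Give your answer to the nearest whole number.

40

Share of class A = 894/2224 = 0.40198.
Allocate 100 × 0.40198 = 40.198... → 40.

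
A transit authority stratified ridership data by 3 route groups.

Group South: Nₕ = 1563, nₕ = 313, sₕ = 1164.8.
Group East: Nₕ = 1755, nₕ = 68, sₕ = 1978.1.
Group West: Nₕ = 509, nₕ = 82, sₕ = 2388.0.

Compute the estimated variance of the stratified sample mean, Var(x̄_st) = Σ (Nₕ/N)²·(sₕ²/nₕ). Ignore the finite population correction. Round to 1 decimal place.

N = 3827. Term for each stratum: Wₕ²sₕ²/nₕ.
Var(x̄_st) = 723.0352 + 12101.1011 + 1230.1935 = 14054.3298 → 14054.3.

14054.3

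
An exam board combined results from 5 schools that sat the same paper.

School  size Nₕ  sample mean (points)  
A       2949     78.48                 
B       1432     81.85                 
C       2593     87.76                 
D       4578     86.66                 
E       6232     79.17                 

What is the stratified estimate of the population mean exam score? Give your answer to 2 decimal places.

82.45

x̄_st = (Σ Nₕx̄ₕ) / (Σ Nₕ) = (2949·78.48 + 1432·81.85 + 2593·87.76 + 4578·86.66 + 6232·79.17) / 17784
= 1466325.32 / 17784 = 82.4519... → 82.45.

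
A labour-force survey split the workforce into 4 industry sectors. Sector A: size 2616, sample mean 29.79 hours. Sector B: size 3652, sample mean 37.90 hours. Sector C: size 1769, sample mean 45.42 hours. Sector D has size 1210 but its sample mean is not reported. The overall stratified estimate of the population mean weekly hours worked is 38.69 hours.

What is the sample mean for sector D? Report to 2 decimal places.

N = 2616 + 3652 + 1769 + 1210 = 9247.
Overall total = μ·N = 38.69·9247 = 357766.43.
Subtract the known strata: 2616·29.79 + 3652·37.90 + 1769·45.42 = 296689.42.
Remaining total for sector D: 357766.43 − 296689.42 = 61077.01.
Divide by its size: 61077.01 / 1210 = 50.4769... → 50.48.

50.48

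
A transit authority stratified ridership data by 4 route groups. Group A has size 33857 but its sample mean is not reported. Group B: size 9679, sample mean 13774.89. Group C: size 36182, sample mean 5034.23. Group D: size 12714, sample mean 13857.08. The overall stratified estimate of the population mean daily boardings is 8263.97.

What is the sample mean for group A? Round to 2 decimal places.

8039.72

Σ Nₕx̄ₕ = N·μ, so 33857·x̄_A = 92432·8263.97 − (9679·13774.89 + 36182·5034.23 + 12714·13857.08).
= 763855275.04 − 491654585.29 = 272200689.75.
x̄_A = 272200689.75 / 33857 = 8039.7167... → 8039.72.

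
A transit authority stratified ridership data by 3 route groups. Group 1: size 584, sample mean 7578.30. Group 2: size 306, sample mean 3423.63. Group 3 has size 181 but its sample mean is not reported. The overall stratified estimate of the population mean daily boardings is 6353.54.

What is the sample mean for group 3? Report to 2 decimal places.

7355.16

Σ Nₕx̄ₕ = N·μ, so 181·x̄_3 = 1071·6353.54 − (584·7578.30 + 306·3423.63).
= 6804641.34 − 5473357.98 = 1331283.36.
x̄_3 = 1331283.36 / 181 = 7355.1567... → 7355.16.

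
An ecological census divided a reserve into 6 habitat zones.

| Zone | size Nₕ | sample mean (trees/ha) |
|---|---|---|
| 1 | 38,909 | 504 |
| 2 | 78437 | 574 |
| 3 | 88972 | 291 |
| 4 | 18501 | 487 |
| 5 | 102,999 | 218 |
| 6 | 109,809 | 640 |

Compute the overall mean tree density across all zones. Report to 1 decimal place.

439.3

x̄_st = (Σ Nₕx̄ₕ) / (Σ Nₕ) = (38909·504 + 78437·574 + 88972·291 + 18501·487 + 102999·218 + 109809·640) / 437627
= 192265355 / 437627 = 439.336... → 439.3.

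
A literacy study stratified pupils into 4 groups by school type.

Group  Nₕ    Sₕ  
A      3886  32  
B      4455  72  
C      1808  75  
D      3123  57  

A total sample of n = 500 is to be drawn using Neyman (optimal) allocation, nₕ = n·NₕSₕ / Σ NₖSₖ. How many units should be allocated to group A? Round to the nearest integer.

82

Σ NₕSₕ = 3886·32 + 4455·72 + 1808·75 + 3123·57 = 758723.
Share for A: 124352/758723 = 0.16390.
n_A = 500 × 0.16390 = 81.948... → 82.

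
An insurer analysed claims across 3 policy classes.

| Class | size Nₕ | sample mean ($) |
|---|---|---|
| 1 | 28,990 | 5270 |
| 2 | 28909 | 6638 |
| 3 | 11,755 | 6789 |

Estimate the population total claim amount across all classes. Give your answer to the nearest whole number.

424479937

Population total = Σ Nₕ·x̄ₕ (each stratum's size times its mean).
28990·5270 + 28909·6638 + 11755·6789 = 152777300 + 191897942 + 79804695 = 424479937.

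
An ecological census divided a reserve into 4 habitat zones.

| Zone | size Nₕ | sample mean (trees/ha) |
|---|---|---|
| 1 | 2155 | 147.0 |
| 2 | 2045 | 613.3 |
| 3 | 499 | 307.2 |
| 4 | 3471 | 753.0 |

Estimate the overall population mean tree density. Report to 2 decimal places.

530.96

N = 8170; weights Wₕ = Nₕ/N = (0.2638, 0.2503, 0.0611, 0.4248).
x̄_st = Σ Wₕ·x̄ₕ = 0.2638·147.0 + 0.2503·613.3 + 0.0611·307.2 + 0.4248·753.0 ≈ 530.9595...
→ 530.96.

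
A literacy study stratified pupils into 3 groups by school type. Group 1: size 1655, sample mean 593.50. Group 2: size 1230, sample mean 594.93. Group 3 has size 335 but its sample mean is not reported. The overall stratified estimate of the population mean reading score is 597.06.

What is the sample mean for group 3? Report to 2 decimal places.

622.47

Σ Nₕx̄ₕ = N·μ, so 335·x̄_3 = 3220·597.06 − (1655·593.50 + 1230·594.93).
= 1922533.2 − 1714006.4 = 208526.8.
x̄_3 = 208526.8 / 335 = 622.4681... → 622.47.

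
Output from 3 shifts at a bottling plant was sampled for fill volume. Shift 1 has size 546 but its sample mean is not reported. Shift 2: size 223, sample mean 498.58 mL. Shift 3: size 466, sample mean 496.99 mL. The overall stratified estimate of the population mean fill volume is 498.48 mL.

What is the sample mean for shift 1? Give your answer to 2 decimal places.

N = 546 + 223 + 466 = 1235.
Overall total = μ·N = 498.48·1235 = 615622.8.
Subtract the known strata: 223·498.58 + 466·496.99 = 342780.68.
Remaining total for shift 1: 615622.8 − 342780.68 = 272842.12.
Divide by its size: 272842.12 / 546 = 499.7108... → 499.71.

499.71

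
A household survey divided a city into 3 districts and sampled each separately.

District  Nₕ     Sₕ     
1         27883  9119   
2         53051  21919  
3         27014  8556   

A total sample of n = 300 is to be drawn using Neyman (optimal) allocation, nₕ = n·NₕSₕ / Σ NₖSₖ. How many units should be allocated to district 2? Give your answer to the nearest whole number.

212

Σ NₕSₕ = 27883·9119 + 53051·21919 + 27014·8556 = 1648221730.
Share for 2: 1162824869/1648221730 = 0.70550.
n_2 = 300 × 0.70550 = 211.651... → 212.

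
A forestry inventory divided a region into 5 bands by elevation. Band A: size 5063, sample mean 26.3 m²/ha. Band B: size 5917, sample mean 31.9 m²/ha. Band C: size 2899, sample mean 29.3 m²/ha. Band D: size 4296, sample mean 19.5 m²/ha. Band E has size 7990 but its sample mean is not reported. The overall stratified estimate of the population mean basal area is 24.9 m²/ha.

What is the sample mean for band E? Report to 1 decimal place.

N = 5063 + 5917 + 2899 + 4296 + 7990 = 26165.
Overall total = μ·N = 24.9·26165 = 651508.5.
Subtract the known strata: 5063·26.3 + 5917·31.9 + 2899·29.3 + 4296·19.5 = 490621.9.
Remaining total for band E: 651508.5 − 490621.9 = 160886.6.
Divide by its size: 160886.6 / 7990 = 20.136... → 20.1.

20.1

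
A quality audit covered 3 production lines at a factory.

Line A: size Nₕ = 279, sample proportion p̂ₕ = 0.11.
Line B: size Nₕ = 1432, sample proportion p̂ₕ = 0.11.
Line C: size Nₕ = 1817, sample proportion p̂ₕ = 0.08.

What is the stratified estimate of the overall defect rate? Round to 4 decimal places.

0.0945

Wₕ = Nₕ/N with N = 3528: 0.0791, 0.4059, 0.5150.
p̂_st = 0.0791·0.11 + 0.4059·0.11 + 0.5150·0.08 ≈ 0.094549... → 0.0945.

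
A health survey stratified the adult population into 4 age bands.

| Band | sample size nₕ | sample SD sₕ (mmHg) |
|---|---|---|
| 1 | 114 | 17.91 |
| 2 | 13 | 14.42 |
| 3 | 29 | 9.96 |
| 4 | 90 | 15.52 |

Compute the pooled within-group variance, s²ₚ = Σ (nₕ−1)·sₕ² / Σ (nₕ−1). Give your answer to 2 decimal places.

Degrees of freedom: 113 + 12 + 28 + 89 = 242.
Σ(nₕ−1)sₕ² = 113·320.7681 + 12·207.9364 + 28·99.2016 + 89·240.8704 = 62957.1425.
s²ₚ = 62957.1425 / 242 = 260.1535... → 260.15.

260.15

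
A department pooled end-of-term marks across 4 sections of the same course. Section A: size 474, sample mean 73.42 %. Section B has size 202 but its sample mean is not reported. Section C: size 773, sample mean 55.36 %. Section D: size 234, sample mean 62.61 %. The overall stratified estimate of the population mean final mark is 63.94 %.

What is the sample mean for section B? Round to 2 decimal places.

Σ Nₕx̄ₕ = N·μ, so 202·x̄_B = 1683·63.94 − (474·73.42 + 773·55.36 + 234·62.61).
= 107611.02 − 92245.1 = 15365.92.
x̄_B = 15365.92 / 202 = 76.0689... → 76.07.

76.07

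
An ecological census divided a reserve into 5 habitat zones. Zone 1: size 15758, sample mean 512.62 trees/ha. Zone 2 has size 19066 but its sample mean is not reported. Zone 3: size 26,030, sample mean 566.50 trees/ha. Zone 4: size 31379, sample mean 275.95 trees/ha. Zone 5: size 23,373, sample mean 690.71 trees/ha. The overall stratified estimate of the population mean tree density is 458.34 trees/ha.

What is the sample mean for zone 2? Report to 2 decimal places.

Σ Nₕx̄ₕ = N·μ, so 19066·x̄_2 = 115606·458.34 − (15758·512.62 + 26030·566.50 + 31379·275.95 + 23373·690.71).
= 52986854.04 − 47626860.84 = 5359993.2.
x̄_2 = 5359993.2 / 19066 = 281.1284... → 281.13.

281.13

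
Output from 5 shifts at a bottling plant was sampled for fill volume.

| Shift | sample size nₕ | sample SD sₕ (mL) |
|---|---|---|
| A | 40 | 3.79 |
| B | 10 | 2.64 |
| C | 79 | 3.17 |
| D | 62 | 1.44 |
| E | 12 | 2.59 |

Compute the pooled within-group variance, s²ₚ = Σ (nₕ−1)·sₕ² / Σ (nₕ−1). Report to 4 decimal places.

Degrees of freedom: 39 + 9 + 78 + 61 + 11 = 198.
Σ(nₕ−1)sₕ² = 39·14.3641 + 9·6.9696 + 78·10.0489 + 61·2.0736 + 11·6.7081 = 1607.0192.
s²ₚ = 1607.0192 / 198 = 8.116259... → 8.1163.

8.1163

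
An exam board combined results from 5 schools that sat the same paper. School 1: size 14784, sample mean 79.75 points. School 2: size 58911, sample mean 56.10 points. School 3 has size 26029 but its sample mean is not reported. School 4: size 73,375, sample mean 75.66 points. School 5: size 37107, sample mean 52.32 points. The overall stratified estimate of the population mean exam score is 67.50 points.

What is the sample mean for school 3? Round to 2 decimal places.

N = 14784 + 58911 + 26029 + 73375 + 37107 = 210206.
Overall total = μ·N = 67.50·210206 = 14188905.
Subtract the known strata: 14784·79.75 + 58911·56.10 + 73375·75.66 + 37107·52.32 = 11976921.84.
Remaining total for school 3: 14188905 − 11976921.84 = 2211983.16.
Divide by its size: 2211983.16 / 26029 = 84.9815... → 84.98.

84.98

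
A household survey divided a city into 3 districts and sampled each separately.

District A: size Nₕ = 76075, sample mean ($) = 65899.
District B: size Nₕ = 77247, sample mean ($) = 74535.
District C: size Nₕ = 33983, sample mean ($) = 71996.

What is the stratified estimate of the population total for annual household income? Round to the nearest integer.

A: 76075·65899 = 5013266425
B: 77247·74535 = 5757605145
C: 33983·71996 = 2446640068
τ̂ = Σ Nₕx̄ₕ = 13217511638.

13217511638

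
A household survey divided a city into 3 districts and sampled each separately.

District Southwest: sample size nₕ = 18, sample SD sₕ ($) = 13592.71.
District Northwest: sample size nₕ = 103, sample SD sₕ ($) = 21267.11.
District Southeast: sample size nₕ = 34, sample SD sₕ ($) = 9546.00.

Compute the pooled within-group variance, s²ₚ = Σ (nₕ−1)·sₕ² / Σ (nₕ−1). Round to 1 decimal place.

343958477.3

Southwest: (18−1)·13592.71² = 17·184761765.1441 = 3140950007.4497
Northwest: (103−1)·21267.11² = 102·452289967.7521 = 46133576710.7142
Southeast: (34−1)·9546.00² = 33·91126116 = 3007161828
Numerator = 52281688546.1639; denominator = Σ(nₕ−1) = 152.
s²ₚ = 52281688546.1639/152 = 343958477.277... → 343958477.3.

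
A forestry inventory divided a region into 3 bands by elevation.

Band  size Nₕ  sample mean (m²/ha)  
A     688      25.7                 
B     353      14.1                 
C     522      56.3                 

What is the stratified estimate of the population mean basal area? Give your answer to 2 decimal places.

33.30

N = 1563; weights Wₕ = Nₕ/N = (0.4402, 0.2258, 0.3340).
x̄_st = Σ Wₕ·x̄ₕ = 0.4402·25.7 + 0.2258·14.1 + 0.3340·56.3 ≈ 33.2997...
→ 33.30.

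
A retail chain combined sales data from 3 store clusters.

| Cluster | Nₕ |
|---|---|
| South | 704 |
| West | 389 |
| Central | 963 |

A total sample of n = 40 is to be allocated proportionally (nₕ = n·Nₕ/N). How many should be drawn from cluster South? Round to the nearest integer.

14

N = 704 + 389 + 963 = 2056.
n_South = 40·704/2056 = 13.696... → 14.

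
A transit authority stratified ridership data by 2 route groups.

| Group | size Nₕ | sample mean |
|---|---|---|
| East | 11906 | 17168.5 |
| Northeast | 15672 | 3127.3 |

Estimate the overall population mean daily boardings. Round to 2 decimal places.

9189.18

x̄_st = (Σ Nₕx̄ₕ) / (Σ Nₕ) = (11906·17168.5 + 15672·3127.3) / 27578
= 253419206.6 / 27578 = 9189.1800... → 9189.18.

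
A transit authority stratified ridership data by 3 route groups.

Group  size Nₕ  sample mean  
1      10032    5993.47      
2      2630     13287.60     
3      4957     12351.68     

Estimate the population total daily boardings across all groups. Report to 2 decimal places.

Estimate total by summing Nₕ·x̄ₕ over strata.
10032·5993.47 + 2630·13287.60 + 4957·12351.68 = 60126491.04 + 34946388 + 61227277.76 = 156300156.80.

156300156.80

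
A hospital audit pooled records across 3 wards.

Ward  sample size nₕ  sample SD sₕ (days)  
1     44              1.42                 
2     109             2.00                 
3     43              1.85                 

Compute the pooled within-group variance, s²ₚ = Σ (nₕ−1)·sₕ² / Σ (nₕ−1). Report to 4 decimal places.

1: (44−1)·1.42² = 43·2.0164 = 86.7052
2: (109−1)·2.00² = 108·4 = 432
3: (43−1)·1.85² = 42·3.4225 = 143.745
Numerator = 662.4502; denominator = Σ(nₕ−1) = 193.
s²ₚ = 662.4502/193 = 3.432384... → 3.4324.

3.4324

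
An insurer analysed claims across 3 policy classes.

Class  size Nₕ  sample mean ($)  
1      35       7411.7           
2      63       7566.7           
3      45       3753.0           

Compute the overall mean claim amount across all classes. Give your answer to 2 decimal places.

N = 143; weights Wₕ = Nₕ/N = (0.2448, 0.4406, 0.3147).
x̄_st = Σ Wₕ·x̄ₕ = 0.2448·7411.7 + 0.4406·7566.7 + 0.3147·3753.0 ≈ 6328.6476...
→ 6328.65.

6328.65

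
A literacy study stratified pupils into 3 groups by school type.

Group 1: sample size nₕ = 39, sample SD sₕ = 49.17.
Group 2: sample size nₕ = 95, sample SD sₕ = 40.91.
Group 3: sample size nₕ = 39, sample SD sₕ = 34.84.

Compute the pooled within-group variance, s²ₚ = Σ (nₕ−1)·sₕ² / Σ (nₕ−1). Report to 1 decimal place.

1: (39−1)·49.17² = 38·2417.6889 = 91872.1782
2: (95−1)·40.91² = 94·1673.6281 = 157321.0414
3: (39−1)·34.84² = 38·1213.8256 = 46125.3728
Numerator = 295318.5924; denominator = Σ(nₕ−1) = 170.
s²ₚ = 295318.5924/170 = 1737.168... → 1737.2.

1737.2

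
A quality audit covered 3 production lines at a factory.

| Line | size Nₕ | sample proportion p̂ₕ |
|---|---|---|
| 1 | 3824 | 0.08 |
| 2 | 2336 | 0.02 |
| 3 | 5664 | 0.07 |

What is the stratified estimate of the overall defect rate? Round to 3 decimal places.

N = 3824 + 2336 + 5664 = 11824.
Overall proportion = Σ (Nₕ/N)·p̂ₕ.
Σ Nₕp̂ₕ = 305.92 + 46.72 + 396.48 = 749.12.
749.12 / 11824 = 0.06336... → 0.063.

0.063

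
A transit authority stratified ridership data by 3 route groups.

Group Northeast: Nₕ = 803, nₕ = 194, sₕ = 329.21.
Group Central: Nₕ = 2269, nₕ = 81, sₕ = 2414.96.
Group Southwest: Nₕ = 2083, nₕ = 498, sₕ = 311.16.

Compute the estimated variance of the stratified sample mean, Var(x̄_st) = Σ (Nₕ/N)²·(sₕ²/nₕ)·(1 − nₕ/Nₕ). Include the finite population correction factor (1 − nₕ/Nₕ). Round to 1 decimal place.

13485.6

N = 5155; Wₕ = Nₕ/N.
group Northeast: (803/5155)²·329.21²/194·(1 − 194/803) = 10.2806
group Central: (2269/5155)²·2414.96²/81·(1 − 81/2269) = 13451.1476
group Southwest: (2083/5155)²·311.16²/498·(1 − 498/2083) = 24.1546
Sum = 13485.5828 → 13485.6.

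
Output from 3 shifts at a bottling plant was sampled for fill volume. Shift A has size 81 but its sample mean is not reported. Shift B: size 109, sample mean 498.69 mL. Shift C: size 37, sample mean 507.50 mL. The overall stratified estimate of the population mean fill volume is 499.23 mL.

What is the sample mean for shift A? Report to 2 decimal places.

496.18

N = 81 + 109 + 37 = 227.
Overall total = μ·N = 499.23·227 = 113325.21.
Subtract the known strata: 109·498.69 + 37·507.50 = 73134.71.
Remaining total for shift A: 113325.21 − 73134.71 = 40190.5.
Divide by its size: 40190.5 / 81 = 496.1790... → 496.18.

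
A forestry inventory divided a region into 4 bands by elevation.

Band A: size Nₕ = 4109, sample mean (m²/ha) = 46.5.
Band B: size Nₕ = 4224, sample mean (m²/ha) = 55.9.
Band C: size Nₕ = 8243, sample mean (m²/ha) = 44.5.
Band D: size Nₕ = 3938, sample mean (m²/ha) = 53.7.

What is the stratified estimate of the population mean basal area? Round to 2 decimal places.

49.01

N = 4109 + 4224 + 8243 + 3938 = 20514.
Overall mean = Σ (Nₕ/N)·x̄ₕ — weight by population share, not a simple average.
Σ Nₕx̄ₕ = 4109·46.5 + 4224·55.9 + 8243·44.5 + 3938·53.7 = 191068.5 + 236121.6 + 366813.5 + 211470.6 = 1005474.2.
Divide by N: 1005474.2 / 20514 = 49.0140... → 49.01.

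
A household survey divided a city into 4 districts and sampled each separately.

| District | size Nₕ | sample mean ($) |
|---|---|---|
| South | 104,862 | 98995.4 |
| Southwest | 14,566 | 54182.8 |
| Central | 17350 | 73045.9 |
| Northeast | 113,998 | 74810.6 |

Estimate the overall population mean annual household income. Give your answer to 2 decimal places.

83603.25

N = 104862 + 14566 + 17350 + 113998 = 250776.
Overall mean = Σ (Nₕ/N)·x̄ₕ — weight by population share, not a simple average.
Σ Nₕx̄ₕ = 104862·98995.4 + 14566·54182.8 + 17350·73045.9 + 113998·74810.6 = 10380855634.8 + 789226664.8 + 1267346365 + 8528258778.8 = 20965687443.4.
Divide by N: 20965687443.4 / 250776 = 83603.2453... → 83603.25.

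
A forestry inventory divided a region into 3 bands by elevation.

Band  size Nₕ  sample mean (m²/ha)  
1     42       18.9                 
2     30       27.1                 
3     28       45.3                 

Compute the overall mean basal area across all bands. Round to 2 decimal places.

28.75

x̄_st = (Σ Nₕx̄ₕ) / (Σ Nₕ) = (42·18.9 + 30·27.1 + 28·45.3) / 100
= 2875.2 / 100 = 28.752 → 28.75.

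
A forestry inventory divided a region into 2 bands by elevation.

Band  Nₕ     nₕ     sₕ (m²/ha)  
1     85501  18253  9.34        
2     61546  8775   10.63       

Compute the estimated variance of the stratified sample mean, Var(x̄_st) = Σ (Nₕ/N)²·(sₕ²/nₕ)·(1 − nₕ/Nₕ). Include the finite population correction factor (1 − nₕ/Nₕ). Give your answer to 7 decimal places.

N = 147047. Term for each stratum: Wₕ²sₕ²/nₕ·(1−nₕ/Nₕ).
Var(x̄_st) = 0.0012708601 + 0.0019342038 = 0.0032050638 → 0.0032051.

0.0032051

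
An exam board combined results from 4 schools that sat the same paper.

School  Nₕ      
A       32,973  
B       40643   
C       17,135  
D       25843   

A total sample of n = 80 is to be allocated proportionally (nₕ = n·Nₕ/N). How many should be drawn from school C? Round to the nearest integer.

12

Share of school C = 17135/116594 = 0.14696.
Allocate 80 × 0.14696 = 11.757... → 12.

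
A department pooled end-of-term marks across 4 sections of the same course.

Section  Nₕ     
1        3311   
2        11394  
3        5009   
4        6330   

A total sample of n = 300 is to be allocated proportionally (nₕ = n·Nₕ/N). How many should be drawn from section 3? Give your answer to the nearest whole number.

Share of section 3 = 5009/26044 = 0.19233.
Allocate 300 × 0.19233 = 57.699... → 58.

58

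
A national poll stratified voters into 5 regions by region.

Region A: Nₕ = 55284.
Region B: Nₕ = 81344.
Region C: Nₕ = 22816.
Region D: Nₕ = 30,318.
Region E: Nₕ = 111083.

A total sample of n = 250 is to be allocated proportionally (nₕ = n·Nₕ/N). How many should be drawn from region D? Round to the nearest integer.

Share of region D = 30318/300845 = 0.10078.
Allocate 250 × 0.10078 = 25.194... → 25.

25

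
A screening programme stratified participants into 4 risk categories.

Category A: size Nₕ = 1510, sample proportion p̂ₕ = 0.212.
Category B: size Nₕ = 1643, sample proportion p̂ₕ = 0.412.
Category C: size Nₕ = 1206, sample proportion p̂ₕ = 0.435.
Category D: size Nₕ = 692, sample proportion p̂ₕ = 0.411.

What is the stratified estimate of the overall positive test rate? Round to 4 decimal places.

0.3576

Wₕ = Nₕ/N with N = 5051: 0.2990, 0.3253, 0.2388, 0.1370.
p̂_st = 0.2990·0.212 + 0.3253·0.412 + 0.2388·0.435 + 0.1370·0.411 ≈ 0.357564... → 0.3576.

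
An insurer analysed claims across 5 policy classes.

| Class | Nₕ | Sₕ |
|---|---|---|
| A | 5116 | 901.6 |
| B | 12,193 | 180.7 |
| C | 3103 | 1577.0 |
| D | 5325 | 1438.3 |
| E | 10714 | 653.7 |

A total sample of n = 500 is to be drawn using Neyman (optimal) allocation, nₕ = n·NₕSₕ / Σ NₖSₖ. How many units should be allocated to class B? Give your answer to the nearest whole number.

42

Σ NₕSₕ = 5116·901.6 + 12193·180.7 + 3103·1577.0 + 5325·1438.3 + 10714·653.7 = 26371981.
Share for B: 2203275.1/26371981 = 0.08355.
n_B = 500 × 0.08355 = 41.773... → 42.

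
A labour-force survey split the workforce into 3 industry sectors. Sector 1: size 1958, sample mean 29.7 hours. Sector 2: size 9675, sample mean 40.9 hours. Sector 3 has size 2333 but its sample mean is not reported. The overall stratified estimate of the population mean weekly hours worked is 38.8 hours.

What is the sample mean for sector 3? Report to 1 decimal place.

N = 1958 + 9675 + 2333 = 13966.
Overall total = μ·N = 38.8·13966 = 541880.8.
Subtract the known strata: 1958·29.7 + 9675·40.9 = 453860.1.
Remaining total for sector 3: 541880.8 − 453860.1 = 88020.7.
Divide by its size: 88020.7 / 2333 = 37.729... → 37.7.

37.7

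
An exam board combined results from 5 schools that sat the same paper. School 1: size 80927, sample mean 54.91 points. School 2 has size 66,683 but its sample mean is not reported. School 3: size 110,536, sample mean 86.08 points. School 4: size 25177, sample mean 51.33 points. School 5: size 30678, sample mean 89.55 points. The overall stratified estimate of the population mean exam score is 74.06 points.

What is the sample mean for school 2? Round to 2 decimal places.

N = 80927 + 66683 + 110536 + 25177 + 30678 = 314001.
Overall total = μ·N = 74.06·314001 = 23254914.06.
Subtract the known strata: 80927·54.91 + 110536·86.08 + 25177·51.33 + 30678·89.55 = 17998190.76.
Remaining total for school 2: 23254914.06 − 17998190.76 = 5256723.3.
Divide by its size: 5256723.3 / 66683 = 78.8315... → 78.83.

78.83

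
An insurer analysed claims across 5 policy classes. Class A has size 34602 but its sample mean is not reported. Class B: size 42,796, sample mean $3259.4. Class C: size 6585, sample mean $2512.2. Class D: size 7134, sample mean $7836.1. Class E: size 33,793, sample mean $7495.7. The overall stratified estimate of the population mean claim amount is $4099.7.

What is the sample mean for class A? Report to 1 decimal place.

N = 34602 + 42796 + 6585 + 7134 + 33793 = 124910.
Overall total = μ·N = 4099.7·124910 = 512093527.
Subtract the known strata: 42796·3259.4 + 6585·2512.2 + 7134·7836.1 + 33793·7495.7 = 465237046.9.
Remaining total for class A: 512093527 − 465237046.9 = 46856480.1.
Divide by its size: 46856480.1 / 34602 = 1354.155... → 1354.2.

1354.2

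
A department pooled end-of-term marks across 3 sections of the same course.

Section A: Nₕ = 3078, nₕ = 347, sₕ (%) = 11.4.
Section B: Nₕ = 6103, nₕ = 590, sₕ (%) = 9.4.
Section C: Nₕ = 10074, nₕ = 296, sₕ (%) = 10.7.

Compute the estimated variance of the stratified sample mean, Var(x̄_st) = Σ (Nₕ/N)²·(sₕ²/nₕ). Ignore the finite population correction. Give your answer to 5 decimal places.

0.13049

N = 19255. Term for each stratum: Wₕ²sₕ²/nₕ.
Var(x̄_st) = 0.00957041 + 0.01504539 + 0.10587482 = 0.13049062 → 0.13049.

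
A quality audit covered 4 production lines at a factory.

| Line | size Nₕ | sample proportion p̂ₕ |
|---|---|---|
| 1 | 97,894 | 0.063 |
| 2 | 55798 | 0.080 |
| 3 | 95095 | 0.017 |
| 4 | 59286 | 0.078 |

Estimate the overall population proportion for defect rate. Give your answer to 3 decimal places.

Wₕ = Nₕ/N with N = 308073: 0.3178, 0.1811, 0.3087, 0.1924.
p̂_st = 0.3178·0.063 + 0.1811·0.080 + 0.3087·0.017 + 0.1924·0.078 ≈ 0.05477... → 0.055.

0.055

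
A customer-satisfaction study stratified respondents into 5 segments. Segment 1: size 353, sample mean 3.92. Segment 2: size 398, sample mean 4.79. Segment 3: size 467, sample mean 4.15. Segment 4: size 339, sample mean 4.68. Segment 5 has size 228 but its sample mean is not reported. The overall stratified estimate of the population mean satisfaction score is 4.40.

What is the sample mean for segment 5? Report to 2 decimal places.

4.56

N = 353 + 398 + 467 + 339 + 228 = 1785.
Overall total = μ·N = 4.40·1785 = 7854.
Subtract the known strata: 353·3.92 + 398·4.79 + 467·4.15 + 339·4.68 = 6814.75.
Remaining total for segment 5: 7854 − 6814.75 = 1039.25.
Divide by its size: 1039.25 / 228 = 4.5581... → 4.56.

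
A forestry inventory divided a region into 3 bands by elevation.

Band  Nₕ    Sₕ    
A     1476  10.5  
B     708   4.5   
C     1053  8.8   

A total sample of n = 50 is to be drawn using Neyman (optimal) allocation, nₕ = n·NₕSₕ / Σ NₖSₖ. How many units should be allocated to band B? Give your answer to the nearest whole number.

6

A: NₕSₕ = 1476·10.5 = 15498
B: NₕSₕ = 708·4.5 = 3186
C: NₕSₕ = 1053·8.8 = 9266.4
Σ NₕSₕ = 27950.4.
n_B = 50·3186/27950.4 = 5.699... → 6.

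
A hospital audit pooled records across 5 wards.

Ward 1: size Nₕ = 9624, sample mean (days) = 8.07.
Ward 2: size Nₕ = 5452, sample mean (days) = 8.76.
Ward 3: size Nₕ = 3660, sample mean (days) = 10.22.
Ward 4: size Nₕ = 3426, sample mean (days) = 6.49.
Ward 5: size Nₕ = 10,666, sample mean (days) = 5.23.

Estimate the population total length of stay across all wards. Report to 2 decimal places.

240848.32

Estimate total by summing Nₕ·x̄ₕ over strata.
9624·8.07 + 5452·8.76 + 3660·10.22 + 3426·6.49 + 10666·5.23 = 77665.68 + 47759.52 + 37405.2 + 22234.74 + 55783.18 = 240848.32.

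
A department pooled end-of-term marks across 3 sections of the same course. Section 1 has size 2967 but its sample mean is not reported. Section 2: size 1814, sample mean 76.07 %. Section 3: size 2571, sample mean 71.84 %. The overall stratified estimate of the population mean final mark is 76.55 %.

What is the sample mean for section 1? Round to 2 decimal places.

80.92

N = 2967 + 1814 + 2571 = 7352.
Overall total = μ·N = 76.55·7352 = 562795.6.
Subtract the known strata: 1814·76.07 + 2571·71.84 = 322691.62.
Remaining total for section 1: 562795.6 − 322691.62 = 240103.98.
Divide by its size: 240103.98 / 2967 = 80.9248... → 80.92.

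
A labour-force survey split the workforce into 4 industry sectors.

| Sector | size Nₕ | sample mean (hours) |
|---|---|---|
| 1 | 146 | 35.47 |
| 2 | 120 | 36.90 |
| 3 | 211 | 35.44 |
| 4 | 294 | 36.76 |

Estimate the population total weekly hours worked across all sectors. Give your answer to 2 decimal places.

1: 146·35.47 = 5178.62
2: 120·36.90 = 4428
3: 211·35.44 = 7477.84
4: 294·36.76 = 10807.44
τ̂ = Σ Nₕx̄ₕ = 27891.90.

27891.90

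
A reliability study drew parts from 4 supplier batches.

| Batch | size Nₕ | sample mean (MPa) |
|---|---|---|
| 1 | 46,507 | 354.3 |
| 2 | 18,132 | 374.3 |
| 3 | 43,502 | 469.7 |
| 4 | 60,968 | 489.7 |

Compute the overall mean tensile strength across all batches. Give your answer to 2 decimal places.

434.95

x̄_st = (Σ Nₕx̄ₕ) / (Σ Nₕ) = (46507·354.3 + 18132·374.3 + 43502·469.7 + 60968·489.7) / 169109
= 73553156.7 / 169109 = 434.9453... → 434.95.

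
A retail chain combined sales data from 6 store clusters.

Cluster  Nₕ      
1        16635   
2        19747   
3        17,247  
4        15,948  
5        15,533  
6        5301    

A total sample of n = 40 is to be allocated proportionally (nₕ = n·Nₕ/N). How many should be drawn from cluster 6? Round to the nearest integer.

N = 16635 + 19747 + 17247 + 15948 + 15533 + 5301 = 90411.
n_6 = 40·5301/90411 = 2.345... → 2.

2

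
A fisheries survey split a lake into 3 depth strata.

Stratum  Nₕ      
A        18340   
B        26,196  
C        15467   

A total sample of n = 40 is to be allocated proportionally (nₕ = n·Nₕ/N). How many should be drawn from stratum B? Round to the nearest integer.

17

N = 18340 + 26196 + 15467 = 60003.
n_B = 40·26196/60003 = 17.463... → 17.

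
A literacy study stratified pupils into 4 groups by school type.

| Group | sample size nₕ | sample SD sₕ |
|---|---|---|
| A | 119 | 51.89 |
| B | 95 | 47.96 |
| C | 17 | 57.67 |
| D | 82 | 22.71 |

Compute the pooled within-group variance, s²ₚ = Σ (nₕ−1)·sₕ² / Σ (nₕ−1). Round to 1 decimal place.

Degrees of freedom: 118 + 94 + 16 + 81 = 309.
Σ(nₕ−1)sₕ² = 118·2692.5721 + 94·2300.1616 + 16·3325.8289 + 81·515.7441 = 628927.2327.
s²ₚ = 628927.2327 / 309 = 2035.363... → 2035.4.

2035.4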